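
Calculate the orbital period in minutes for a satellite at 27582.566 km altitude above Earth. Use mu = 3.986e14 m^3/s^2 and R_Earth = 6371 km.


r = 33953.5660 km = 3.3953566e+07 m
T = 2*pi*sqrt(r^3/mu) = 2*pi*sqrt(3.9143187e+22 / 3.986e14)
T = 62264.3288 s = 1037.7388 min

1037.7388 minutes


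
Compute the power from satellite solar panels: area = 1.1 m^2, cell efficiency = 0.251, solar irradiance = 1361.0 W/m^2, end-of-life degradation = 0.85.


P = area * eta * S * degradation
P = 1.1 * 0.251 * 1361.0 * 0.85
P = 319.4063 W

319.4063 W


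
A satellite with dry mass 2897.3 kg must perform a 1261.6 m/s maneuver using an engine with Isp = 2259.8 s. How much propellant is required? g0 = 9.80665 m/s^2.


ve = Isp * g0 = 2259.8 * 9.80665 = 22161.067670 m/s
mass ratio = exp(dv/ve) = exp(1261.6/22161.067670) = 1.05858029
m_prop = m_dry * (mr - 1) = 2897.3 * (1.05858029 - 1)
m_prop = 169.7247 kg

169.7247 kg


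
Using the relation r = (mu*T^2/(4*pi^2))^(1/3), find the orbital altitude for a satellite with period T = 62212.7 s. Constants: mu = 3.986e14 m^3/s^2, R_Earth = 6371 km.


T = 62212.7 s
r = (mu*T^2/(4*pi^2))^(1/3) = (3.986e14 * 62212.7^2 / (4*pi^2))^(1/3)
r = 3.3934794e+07 m = 33934.7942 km
alt = r - R_E = 33934.7942 - 6371 = 27563.7942 km

27563.7942 km


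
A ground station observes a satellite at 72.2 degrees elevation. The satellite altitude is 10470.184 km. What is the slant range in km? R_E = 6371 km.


h = 10470.184 km, el = 72.2 deg
d = -R_E*sin(el) + sqrt((R_E*sin(el))^2 + 2*R_E*h + h^2)
d = -6371.0000*sin(1.2601) + sqrt((6371.0000*0.9521294)^2 + 2*6371.0000*10470.184 + 10470.184^2)
d = 10662.1752 km

10662.1752 km


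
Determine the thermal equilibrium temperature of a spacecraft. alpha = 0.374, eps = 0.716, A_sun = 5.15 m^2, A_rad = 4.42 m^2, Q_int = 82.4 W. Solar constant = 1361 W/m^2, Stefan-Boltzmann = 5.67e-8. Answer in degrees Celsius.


Numerator = alpha*S*A_sun + Q_int = 0.374*1361*5.15 + 82.4 = 2703.8221 W
Denominator = eps*sigma*A_rad = 0.716*5.67e-8*4.42 = 1.7943962e-07 W/K^4
T^4 = 1.5068144e+10 K^4
T = 350.3603 K = 77.2103 C

77.2103 degrees Celsius


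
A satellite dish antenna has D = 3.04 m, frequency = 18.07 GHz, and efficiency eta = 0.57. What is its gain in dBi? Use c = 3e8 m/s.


lambda = c/f = 3e8 / 1.807e+10 = 0.0166021 m
G = eta*(pi*D/lambda)^2 = 0.57*(pi*3.04/0.0166021)^2
G = 188623.3979 (linear)
G = 10*log10(188623.3979) = 52.7560 dBi

52.7560 dBi


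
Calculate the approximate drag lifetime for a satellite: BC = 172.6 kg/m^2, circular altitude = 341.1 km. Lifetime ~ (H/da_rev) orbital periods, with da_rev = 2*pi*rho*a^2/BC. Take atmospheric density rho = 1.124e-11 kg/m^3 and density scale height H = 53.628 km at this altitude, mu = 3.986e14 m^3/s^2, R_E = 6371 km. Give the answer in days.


a = R_E + alt = 6712.1000 km = 6.7121e+06 m
da_rev = 2*pi*rho*a^2/BC = 2*pi*1.124e-11*(6.7121e+06)^2/172.6 = 18.434112 m per revolution
N = H/da_rev = 53628.0000 m / 18.434112 m = 2909.1718 revolutions
P = 2*pi*sqrt(a^3/mu) = 5472.6648 s
lifetime = N*P = 2909.1718 * 5472.6648 = 1.5920922e+07 s = 184.2699 days

184.2699 days


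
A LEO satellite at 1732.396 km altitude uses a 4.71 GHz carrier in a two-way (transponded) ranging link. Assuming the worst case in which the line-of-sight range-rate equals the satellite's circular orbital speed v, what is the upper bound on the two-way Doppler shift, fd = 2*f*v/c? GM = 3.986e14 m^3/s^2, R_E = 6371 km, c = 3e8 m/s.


r = 8.103396e+06 m
v = sqrt(mu/r) = 7013.5051 m/s (worst-case radial velocity)
f = 4.71 GHz = 4.71e+09 Hz
fd = 2*f*v/c = 2*4.71e+09*7013.5051/3.0e+08
fd = 220224.0595 Hz

220224.0595 Hz


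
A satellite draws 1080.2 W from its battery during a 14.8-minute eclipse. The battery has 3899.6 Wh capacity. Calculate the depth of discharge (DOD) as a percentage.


E_used = P * t / 60 = 1080.2 * 14.8 / 60 = 266.4493 Wh
DOD = E_used / E_total * 100 = 266.4493 / 3899.6 * 100
DOD = 6.8327 %

6.8327 %


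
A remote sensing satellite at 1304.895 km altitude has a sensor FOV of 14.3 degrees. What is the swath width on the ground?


FOV = 14.3 deg = 0.2495821 rad
swath = 2 * alt * tan(FOV/2) = 2 * 1304.895 * tan(0.124791)
swath = 2 * 1304.895 * 0.1254429
swath = 327.3796 km

327.3796 km


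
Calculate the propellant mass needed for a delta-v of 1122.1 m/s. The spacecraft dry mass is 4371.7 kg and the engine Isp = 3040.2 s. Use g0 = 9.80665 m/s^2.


ve = Isp * g0 = 3040.2 * 9.80665 = 29814.177330 m/s
mass ratio = exp(dv/ve) = exp(1122.1/29814.177330) = 1.03835368
m_prop = m_dry * (mr - 1) = 4371.7 * (1.03835368 - 1)
m_prop = 167.6708 kg

167.6708 kg


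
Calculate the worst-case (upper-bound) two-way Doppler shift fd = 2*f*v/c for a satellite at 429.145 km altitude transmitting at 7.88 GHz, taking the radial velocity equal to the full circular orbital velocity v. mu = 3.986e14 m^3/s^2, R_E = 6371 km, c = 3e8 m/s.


r = 6.800145e+06 m
v = sqrt(mu/r) = 7656.1346 m/s (worst-case radial velocity)
f = 7.88 GHz = 7.88e+09 Hz
fd = 2*f*v/c = 2*7.88e+09*7656.1346/3.0e+08
fd = 402202.2715 Hz

402202.2715 Hz


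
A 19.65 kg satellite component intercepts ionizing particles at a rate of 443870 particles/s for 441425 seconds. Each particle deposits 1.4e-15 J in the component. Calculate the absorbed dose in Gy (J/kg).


Total energy deposited = rate * time * E_per
  = 443870 * 441425 * 1.4e-15 = 2.7430944e-04 J
Dose = E_total / mass = 2.7430944e-04 / 19.65
Dose = 1.3959768e-05 Gy

1.3960e-05 Gy


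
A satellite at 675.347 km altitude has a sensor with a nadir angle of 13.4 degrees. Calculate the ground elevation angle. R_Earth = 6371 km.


r = R_E + alt = 7046.3470 km
Law of sines in the satellite / Earth-center / ground-point triangle:
  sin(nadir)/R_E = sin(90 + el)/r  =>  cos(el) = (r/R_E)*sin(nadir)
cos(el) = (7046.3470 / 6371.0000) * sin(13.4 deg) = 0.2563139
el = arccos(0.2563139) = 75.1485 deg
(Earth-central angle = 90 - nadir - el = 1.4515 deg)

75.1485 degrees


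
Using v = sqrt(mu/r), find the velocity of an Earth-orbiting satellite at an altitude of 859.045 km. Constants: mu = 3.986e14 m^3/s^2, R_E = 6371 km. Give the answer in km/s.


r = R_E + alt = 6371.0 + 859.045 = 7230.0450 km = 7.230045e+06 m
v = sqrt(mu/r) = sqrt(3.986e14 / 7.230045e+06) = 7425.0289 m/s = 7.4250 km/s

7.4250 km/s


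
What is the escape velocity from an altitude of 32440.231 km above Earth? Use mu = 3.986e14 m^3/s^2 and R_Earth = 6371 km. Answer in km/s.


r = 6371.0 + 32440.231 = 38811.2310 km = 3.8811231e+07 m
v_esc = sqrt(2*mu/r) = sqrt(2*3.986e14 / 3.8811231e+07)
v_esc = 4532.1569 m/s = 4.5322 km/s

4.5322 km/s


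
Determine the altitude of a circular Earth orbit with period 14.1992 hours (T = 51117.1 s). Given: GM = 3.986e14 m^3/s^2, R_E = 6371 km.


T = 51117.1 s
r = (mu*T^2/(4*pi^2))^(1/3) = (3.986e14 * 51117.1^2 / (4*pi^2))^(1/3)
r = 2.9769394e+07 m = 29769.3938 km
alt = r - R_E = 29769.3938 - 6371 = 23398.3938 km

23398.3938 km


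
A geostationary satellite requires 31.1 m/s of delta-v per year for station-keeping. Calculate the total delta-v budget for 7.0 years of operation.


dV = rate * years = 31.1 * 7.0
dV = 217.7000 m/s

217.7000 m/s


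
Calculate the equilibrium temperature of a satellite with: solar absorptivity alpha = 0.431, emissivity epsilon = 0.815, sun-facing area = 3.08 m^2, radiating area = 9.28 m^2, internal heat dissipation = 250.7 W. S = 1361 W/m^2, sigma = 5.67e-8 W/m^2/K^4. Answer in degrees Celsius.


Numerator = alpha*S*A_sun + Q_int = 0.431*1361*3.08 + 250.7 = 2057.4003 W
Denominator = eps*sigma*A_rad = 0.815*5.67e-8*9.28 = 4.2883344e-07 W/K^4
T^4 = 4.7976676e+09 K^4
T = 263.1828 K = -9.9672 C

-9.9672 degrees Celsius


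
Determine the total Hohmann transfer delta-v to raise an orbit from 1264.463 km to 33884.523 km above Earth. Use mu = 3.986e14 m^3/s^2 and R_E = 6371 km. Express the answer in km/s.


r1 = 7635.4630 km = 7.635463e+06 m
r2 = 40255.5230 km = 4.0255523e+07 m
dv1 = sqrt(mu/r1)*(sqrt(2*r2/(r1+r2)) - 1) = 2142.8881 m/s
dv2 = sqrt(mu/r2)*(1 - sqrt(2*r1/(r1+r2))) = 1369.8094 m/s
total dv = |dv1| + |dv2| = 2142.8881 + 1369.8094 = 3512.6975 m/s = 3.5127 km/s

3.5127 km/s


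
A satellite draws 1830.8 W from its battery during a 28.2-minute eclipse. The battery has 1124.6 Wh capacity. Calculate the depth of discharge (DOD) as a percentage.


E_used = P * t / 60 = 1830.8 * 28.2 / 60 = 860.4760 Wh
DOD = E_used / E_total * 100 = 860.4760 / 1124.6 * 100
DOD = 76.5140 %

76.5140 %


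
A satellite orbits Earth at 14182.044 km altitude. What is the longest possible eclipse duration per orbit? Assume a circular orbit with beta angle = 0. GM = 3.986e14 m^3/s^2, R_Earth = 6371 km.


r = 20553.0440 km
T = 488.7359 min
Eclipse fraction = arcsin(R_E/r)/pi = arcsin(6371.0000/20553.0440)/pi
= arcsin(0.3099784)/pi = 0.1003218
Eclipse duration = 0.1003218 * 488.7359 = 49.0309 min

49.0309 minutes


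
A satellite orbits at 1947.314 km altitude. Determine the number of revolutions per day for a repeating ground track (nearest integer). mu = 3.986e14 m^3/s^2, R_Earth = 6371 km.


r = 8.318314e+06 m
T = 2*pi*sqrt(r^3/mu) = 7550.2996 s = 125.8383 min
revs/day = 1440 / 125.8383 = 11.4433
Rounded: 11 revolutions per day

11 revolutions per day


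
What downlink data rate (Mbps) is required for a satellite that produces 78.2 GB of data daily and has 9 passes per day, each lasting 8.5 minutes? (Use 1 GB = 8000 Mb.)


total contact time = 9 * 8.5 * 60 = 4590.0000 s
data = 78.2 GB = 625600.0000 Mb
rate = 625600.0000 / 4590.0000 = 136.2963 Mbps

136.2963 Mbps


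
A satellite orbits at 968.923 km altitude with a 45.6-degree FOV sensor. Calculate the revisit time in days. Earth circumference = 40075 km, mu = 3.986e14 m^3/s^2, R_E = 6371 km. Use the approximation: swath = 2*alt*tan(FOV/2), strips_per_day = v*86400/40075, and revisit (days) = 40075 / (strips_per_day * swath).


swath = 2*968.923*tan(0.3979351) = 814.5955 km
v = sqrt(mu/r) = 7369.2433 m/s = 7.3692 km/s
strips/day = v*86400/40075 = 7.3692*86400/40075 = 15.8878
coverage/day = strips * swath = 15.8878 * 814.5955 = 12942.1100 km
revisit = 40075 / 12942.1100 = 3.0965 days

3.0965 days


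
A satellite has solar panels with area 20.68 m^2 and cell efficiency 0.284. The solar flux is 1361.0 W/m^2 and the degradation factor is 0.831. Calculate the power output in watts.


P = area * eta * S * degradation
P = 20.68 * 0.284 * 1361.0 * 0.831
P = 6642.4459 W

6642.4459 W


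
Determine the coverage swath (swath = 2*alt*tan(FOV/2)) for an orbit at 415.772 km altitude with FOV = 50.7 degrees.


FOV = 50.7 deg = 0.8848819 rad
swath = 2 * alt * tan(FOV/2) = 2 * 415.772 * tan(0.442441)
swath = 2 * 415.772 * 0.4737659
swath = 393.9572 km

393.9572 km


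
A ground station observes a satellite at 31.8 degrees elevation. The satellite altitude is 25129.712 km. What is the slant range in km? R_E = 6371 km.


h = 25129.712 km, el = 31.8 deg
d = -R_E*sin(el) + sqrt((R_E*sin(el))^2 + 2*R_E*h + h^2)
d = -6371.0000*sin(0.5550147) + sqrt((6371.0000*0.5269558)^2 + 2*6371.0000*25129.712 + 25129.712^2)
d = 27674.6232 km

27674.6232 km


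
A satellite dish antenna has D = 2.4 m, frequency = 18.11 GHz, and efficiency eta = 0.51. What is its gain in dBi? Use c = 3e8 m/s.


lambda = c/f = 3e8 / 1.811e+10 = 0.01656543 m
G = eta*(pi*D/lambda)^2 = 0.51*(pi*2.4/0.01656543)^2
G = 105654.2073 (linear)
G = 10*log10(105654.2073) = 50.2389 dBi

50.2389 dBi


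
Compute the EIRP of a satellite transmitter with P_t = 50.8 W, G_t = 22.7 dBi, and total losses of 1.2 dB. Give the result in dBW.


Pt = 50.8 W = 17.0586 dBW
EIRP = Pt_dBW + Gt - losses = 17.0586 + 22.7 - 1.2 = 38.5586 dBW

38.5586 dBW


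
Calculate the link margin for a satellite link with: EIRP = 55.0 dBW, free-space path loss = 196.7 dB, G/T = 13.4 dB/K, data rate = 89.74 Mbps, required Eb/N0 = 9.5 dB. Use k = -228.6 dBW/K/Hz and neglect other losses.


C/N0 = EIRP - FSPL + G/T - k = 55.0 - 196.7 + 13.4 - (-228.6)
C/N0 = 100.3000 dB-Hz
R_b = 89.74 Mbps = 8.974e+07 bps -> 10*log10(R_b) = 79.5299 dB-Hz
Eb/N0 = C/N0 - 10*log10(R_b) = 100.3000 - 79.5299 = 20.7701 dB
Margin = Eb/N0 - Eb/N0_req = 20.7701 - 9.5 = 11.2701 dB (link closes)

11.2701 dB


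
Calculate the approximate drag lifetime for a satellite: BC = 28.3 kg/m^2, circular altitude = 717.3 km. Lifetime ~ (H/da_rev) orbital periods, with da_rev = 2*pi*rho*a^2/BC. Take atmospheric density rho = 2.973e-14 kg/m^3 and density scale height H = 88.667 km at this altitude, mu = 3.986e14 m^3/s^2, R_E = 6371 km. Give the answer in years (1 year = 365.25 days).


a = R_E + alt = 7088.3000 km = 7.0883e+06 m
da_rev = 2*pi*rho*a^2/BC = 2*pi*2.973e-14*(7.0883e+06)^2/28.3 = 0.331644288 m per revolution
N = H/da_rev = 88667.0000 m / 0.331644288 m = 267355.7276 revolutions
P = 2*pi*sqrt(a^3/mu) = 5939.1509 s
lifetime = N*P = 267355.7276 * 5939.1509 = 1.587866e+09 s = 18378.0787 days
years = 18378.0787 / 365.25 = 50.3164 years

50.3164 years


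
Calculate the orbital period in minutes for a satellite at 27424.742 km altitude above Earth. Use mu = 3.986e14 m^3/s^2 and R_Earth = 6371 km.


r = 33795.7420 km = 3.3795742e+07 m
T = 2*pi*sqrt(r^3/mu) = 2*pi*sqrt(3.859988e+22 / 3.986e14)
T = 61830.7053 s = 1030.5118 min

1030.5118 minutes


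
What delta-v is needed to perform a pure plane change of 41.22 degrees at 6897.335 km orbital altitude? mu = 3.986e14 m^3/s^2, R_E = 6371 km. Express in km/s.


r = 13268.3350 km = 1.3268335e+07 m
V = sqrt(mu/r) = 5481.0080 m/s
di = 41.22 deg = 0.7194247 rad
dV = 2*V*sin(di/2) = 2*5481.0080*sin(0.3597124)
dV = 3858.6846 m/s = 3.8587 km/s

3.8587 km/s


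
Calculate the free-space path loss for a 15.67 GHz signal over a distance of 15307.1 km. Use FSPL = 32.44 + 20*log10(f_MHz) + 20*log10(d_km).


f = 15.67 GHz = 15670.0000 MHz
d = 15307.1 km
FSPL = 32.44 + 20*log10(15670.0000) + 20*log10(15307.1)
FSPL = 32.44 + 83.9014 + 83.6979
FSPL = 200.0392 dB

200.0392 dB


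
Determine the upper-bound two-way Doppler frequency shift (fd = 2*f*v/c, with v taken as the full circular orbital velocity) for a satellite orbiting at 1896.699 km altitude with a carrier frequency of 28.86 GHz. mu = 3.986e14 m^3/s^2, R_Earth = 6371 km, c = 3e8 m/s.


r = 8.267699e+06 m
v = sqrt(mu/r) = 6943.4661 m/s (worst-case radial velocity)
f = 28.86 GHz = 2.886e+10 Hz
fd = 2*f*v/c = 2*2.886e+10*6943.4661/3.0e+08
fd = 1.3359229e+06 Hz

1.3359e+06 Hz


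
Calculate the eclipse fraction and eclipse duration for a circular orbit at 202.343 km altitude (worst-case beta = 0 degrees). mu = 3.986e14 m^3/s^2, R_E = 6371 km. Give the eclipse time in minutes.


r = 6573.3430 km
T = 88.3974 min
Eclipse fraction = arcsin(R_E/r)/pi = arcsin(6371.0000/6573.3430)/pi
= arcsin(0.9692176)/pi = 0.4208162
Eclipse duration = 0.4208162 * 88.3974 = 37.1990 min

37.1990 minutes


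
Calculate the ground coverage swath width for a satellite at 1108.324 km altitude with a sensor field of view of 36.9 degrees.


FOV = 36.9 deg = 0.6440265 rad
swath = 2 * alt * tan(FOV/2) = 2 * 1108.324 * tan(0.3220132)
swath = 2 * 1108.324 * 0.3336252
swath = 739.5297 km

739.5297 km


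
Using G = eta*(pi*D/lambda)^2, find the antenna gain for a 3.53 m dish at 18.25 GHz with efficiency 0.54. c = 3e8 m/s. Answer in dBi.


lambda = c/f = 3e8 / 1.825e+10 = 0.01643836 m
G = eta*(pi*D/lambda)^2 = 0.54*(pi*3.53/0.01643836)^2
G = 245768.4577 (linear)
G = 10*log10(245768.4577) = 53.9053 dBi

53.9053 dBi


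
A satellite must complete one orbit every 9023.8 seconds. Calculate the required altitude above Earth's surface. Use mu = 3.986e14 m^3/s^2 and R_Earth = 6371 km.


T = 9023.8 s
r = (mu*T^2/(4*pi^2))^(1/3) = (3.986e14 * 9023.8^2 / (4*pi^2))^(1/3)
r = 9.3681138e+06 m = 9368.1138 km
alt = r - R_E = 9368.1138 - 6371 = 2997.1138 km

2997.1138 km


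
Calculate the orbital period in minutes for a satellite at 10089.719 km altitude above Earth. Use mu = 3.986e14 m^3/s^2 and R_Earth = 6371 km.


r = 16460.7190 km = 1.6460719e+07 m
T = 2*pi*sqrt(r^3/mu) = 2*pi*sqrt(4.4601186e+21 / 3.986e14)
T = 21017.6629 s = 350.2944 min

350.2944 minutes


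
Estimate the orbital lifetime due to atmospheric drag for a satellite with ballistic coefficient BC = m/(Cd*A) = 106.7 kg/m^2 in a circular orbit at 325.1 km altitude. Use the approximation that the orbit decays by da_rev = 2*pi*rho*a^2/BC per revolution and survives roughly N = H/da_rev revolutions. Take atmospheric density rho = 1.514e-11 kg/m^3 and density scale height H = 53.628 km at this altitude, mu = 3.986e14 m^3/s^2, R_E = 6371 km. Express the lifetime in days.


a = R_E + alt = 6696.1000 km = 6.6961e+06 m
da_rev = 2*pi*rho*a^2/BC = 2*pi*1.514e-11*(6.6961e+06)^2/106.7 = 39.974697 m per revolution
N = H/da_rev = 53628.0000 m / 39.974697 m = 1341.5486 revolutions
P = 2*pi*sqrt(a^3/mu) = 5453.1082 s
lifetime = N*P = 1341.5486 * 5453.1082 = 7.3156098e+06 s = 84.6714 days

84.6714 days


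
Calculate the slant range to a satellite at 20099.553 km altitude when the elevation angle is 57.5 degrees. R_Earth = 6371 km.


h = 20099.553 km, el = 57.5 deg
d = -R_E*sin(el) + sqrt((R_E*sin(el))^2 + 2*R_E*h + h^2)
d = -6371.0000*sin(1.0036) + sqrt((6371.0000*0.8433914)^2 + 2*6371.0000*20099.553 + 20099.553^2)
d = 20875.0353 km

20875.0353 km


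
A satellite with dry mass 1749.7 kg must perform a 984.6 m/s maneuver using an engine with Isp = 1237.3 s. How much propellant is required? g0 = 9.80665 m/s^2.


ve = Isp * g0 = 1237.3 * 9.80665 = 12133.768045 m/s
mass ratio = exp(dv/ve) = exp(984.6/12133.768045) = 1.08452862
m_prop = m_dry * (mr - 1) = 1749.7 * (1.08452862 - 1)
m_prop = 147.8997 kg

147.8997 kg


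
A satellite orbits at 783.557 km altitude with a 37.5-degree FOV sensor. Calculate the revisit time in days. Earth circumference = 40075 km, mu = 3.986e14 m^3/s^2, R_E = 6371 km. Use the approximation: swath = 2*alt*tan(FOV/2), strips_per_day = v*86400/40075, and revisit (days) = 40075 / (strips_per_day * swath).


swath = 2*783.557*tan(0.3272492) = 531.9635 km
v = sqrt(mu/r) = 7464.0970 m/s = 7.4641 km/s
strips/day = v*86400/40075 = 7.4641*86400/40075 = 16.0923
coverage/day = strips * swath = 16.0923 * 531.9635 = 8560.5040 km
revisit = 40075 / 8560.5040 = 4.6814 days

4.6814 days


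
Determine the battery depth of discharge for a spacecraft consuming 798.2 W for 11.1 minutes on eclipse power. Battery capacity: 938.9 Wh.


E_used = P * t / 60 = 798.2 * 11.1 / 60 = 147.6670 Wh
DOD = E_used / E_total * 100 = 147.6670 / 938.9 * 100
DOD = 15.7277 %

15.7277 %


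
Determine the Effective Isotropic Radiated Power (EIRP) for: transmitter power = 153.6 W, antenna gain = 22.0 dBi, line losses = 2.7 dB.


Pt = 153.6 W = 21.8639 dBW
EIRP = Pt_dBW + Gt - losses = 21.8639 + 22.0 - 2.7 = 41.1639 dBW

41.1639 dBW


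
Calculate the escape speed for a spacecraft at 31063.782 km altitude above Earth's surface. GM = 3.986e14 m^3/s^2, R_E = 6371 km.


r = 6371.0 + 31063.782 = 37434.7820 km = 3.7434782e+07 m
v_esc = sqrt(2*mu/r) = sqrt(2*3.986e14 / 3.7434782e+07)
v_esc = 4614.7268 m/s = 4.6147 km/s

4.6147 km/s


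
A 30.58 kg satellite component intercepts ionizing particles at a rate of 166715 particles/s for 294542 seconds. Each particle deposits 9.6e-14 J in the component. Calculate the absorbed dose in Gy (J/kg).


Total energy deposited = rate * time * E_per
  = 166715 * 294542 * 9.6e-14 = 0.004714039 J
Dose = E_total / mass = 0.004714039 / 30.58
Dose = 1.5415431e-04 Gy

1.5415e-04 Gy


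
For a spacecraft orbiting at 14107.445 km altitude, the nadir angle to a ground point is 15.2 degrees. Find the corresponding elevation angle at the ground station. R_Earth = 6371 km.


r = R_E + alt = 20478.4450 km
Law of sines in the satellite / Earth-center / ground-point triangle:
  sin(nadir)/R_E = sin(90 + el)/r  =>  cos(el) = (r/R_E)*sin(nadir)
cos(el) = (20478.4450 / 6371.0000) * sin(15.2 deg) = 0.8427604
el = arccos(0.8427604) = 32.5672 deg
(Earth-central angle = 90 - nadir - el = 42.2328 deg)

32.5672 degrees


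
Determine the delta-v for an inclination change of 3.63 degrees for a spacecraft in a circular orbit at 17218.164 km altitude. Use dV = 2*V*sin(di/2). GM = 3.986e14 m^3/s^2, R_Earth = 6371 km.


r = 23589.1640 km = 2.3589164e+07 m
V = sqrt(mu/r) = 4110.6677 m/s
di = 3.63 deg = 0.06335545 rad
dV = 2*V*sin(di/2) = 2*4110.6677*sin(0.03167773)
dV = 260.3897 m/s = 0.2603897 km/s

0.2604 km/s


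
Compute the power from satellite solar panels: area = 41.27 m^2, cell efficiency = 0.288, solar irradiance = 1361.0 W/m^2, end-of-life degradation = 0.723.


P = area * eta * S * degradation
P = 41.27 * 0.288 * 1361.0 * 0.723
P = 11695.6235 W

11695.6235 W


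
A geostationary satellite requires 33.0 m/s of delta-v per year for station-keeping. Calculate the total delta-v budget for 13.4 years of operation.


dV = rate * years = 33.0 * 13.4
dV = 442.2000 m/s

442.2000 m/s


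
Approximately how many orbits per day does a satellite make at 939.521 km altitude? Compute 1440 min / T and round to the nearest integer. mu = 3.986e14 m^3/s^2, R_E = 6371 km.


r = 7.310521e+06 m
T = 2*pi*sqrt(r^3/mu) = 6220.6206 s = 103.6770 min
revs/day = 1440 / 103.6770 = 13.8893
Rounded: 14 revolutions per day

14 revolutions per day


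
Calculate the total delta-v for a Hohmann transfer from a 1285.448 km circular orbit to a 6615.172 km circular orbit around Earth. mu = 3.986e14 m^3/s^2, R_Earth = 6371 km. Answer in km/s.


r1 = 7656.4480 km = 7.656448e+06 m
r2 = 12986.1720 km = 1.2986172e+07 m
dv1 = sqrt(mu/r1)*(sqrt(2*r2/(r1+r2)) - 1) = 878.0369 m/s
dv2 = sqrt(mu/r2)*(1 - sqrt(2*r1/(r1+r2))) = 768.5204 m/s
total dv = |dv1| + |dv2| = 878.0369 + 768.5204 = 1646.5573 m/s = 1.6466 km/s

1.6466 km/s


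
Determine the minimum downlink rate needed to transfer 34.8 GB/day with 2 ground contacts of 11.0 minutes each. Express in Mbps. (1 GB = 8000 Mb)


total contact time = 2 * 11.0 * 60 = 1320.0000 s
data = 34.8 GB = 278400.0000 Mb
rate = 278400.0000 / 1320.0000 = 210.9091 Mbps

210.9091 Mbps


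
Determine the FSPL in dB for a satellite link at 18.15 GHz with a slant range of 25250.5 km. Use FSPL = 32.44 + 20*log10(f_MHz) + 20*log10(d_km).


f = 18.15 GHz = 18150.0000 MHz
d = 25250.5 km
FSPL = 32.44 + 20*log10(18150.0000) + 20*log10(25250.5)
FSPL = 32.44 + 85.1775 + 88.0454
FSPL = 205.6629 dB

205.6629 dB


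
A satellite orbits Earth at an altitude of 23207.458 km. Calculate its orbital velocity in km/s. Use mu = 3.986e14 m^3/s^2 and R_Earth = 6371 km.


r = R_E + alt = 6371.0 + 23207.458 = 29578.4580 km = 2.9578458e+07 m
v = sqrt(mu/r) = sqrt(3.986e14 / 2.9578458e+07) = 3670.9704 m/s = 3.6710 km/s

3.6710 km/s


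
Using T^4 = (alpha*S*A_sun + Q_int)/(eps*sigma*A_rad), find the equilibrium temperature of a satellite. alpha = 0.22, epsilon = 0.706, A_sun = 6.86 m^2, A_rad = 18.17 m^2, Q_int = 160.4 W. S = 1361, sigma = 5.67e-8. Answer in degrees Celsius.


Numerator = alpha*S*A_sun + Q_int = 0.22*1361*6.86 + 160.4 = 2214.4212 W
Denominator = eps*sigma*A_rad = 0.706*5.67e-8*18.17 = 7.2734873e-07 W/K^4
T^4 = 3.044511e+09 K^4
T = 234.8980 K = -38.2520 C

-38.2520 degrees Celsius


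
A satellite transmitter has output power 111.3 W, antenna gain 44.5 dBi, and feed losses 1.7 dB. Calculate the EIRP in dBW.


Pt = 111.3 W = 20.4650 dBW
EIRP = Pt_dBW + Gt - losses = 20.4650 + 44.5 - 1.7 = 63.2650 dBW

63.2650 dBW


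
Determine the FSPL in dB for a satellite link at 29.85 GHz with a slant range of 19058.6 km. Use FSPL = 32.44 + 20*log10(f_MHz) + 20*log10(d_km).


f = 29.85 GHz = 29850.0000 MHz
d = 19058.6 km
FSPL = 32.44 + 20*log10(29850.0000) + 20*log10(19058.6)
FSPL = 32.44 + 89.4989 + 85.6018
FSPL = 207.5407 dB

207.5407 dB


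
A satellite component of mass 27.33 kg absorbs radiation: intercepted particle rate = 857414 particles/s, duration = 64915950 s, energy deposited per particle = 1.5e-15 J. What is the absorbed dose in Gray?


Total energy deposited = rate * time * E_per
  = 857414 * 64915950 * 1.5e-15 = 0.08348977 J
Dose = E_total / mass = 0.08348977 / 27.33
Dose = 0.003054876 Gy

0.0031 Gy


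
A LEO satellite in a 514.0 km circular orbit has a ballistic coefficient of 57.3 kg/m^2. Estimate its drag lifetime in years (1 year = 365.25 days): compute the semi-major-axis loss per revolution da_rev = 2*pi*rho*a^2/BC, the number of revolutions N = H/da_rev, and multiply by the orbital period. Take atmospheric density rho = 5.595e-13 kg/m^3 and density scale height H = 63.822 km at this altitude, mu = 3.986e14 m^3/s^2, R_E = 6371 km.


a = R_E + alt = 6885.0000 km = 6.885e+06 m
da_rev = 2*pi*rho*a^2/BC = 2*pi*5.595e-13*(6.885e+06)^2/57.3 = 2.908260 m per revolution
N = H/da_rev = 63822.0000 m / 2.908260 m = 21945.0807 revolutions
P = 2*pi*sqrt(a^3/mu) = 5685.4800 s
lifetime = N*P = 21945.0807 * 5685.4800 = 1.2476832e+08 s = 1444.0778 days
years = 1444.0778 / 365.25 = 3.9537 years

3.9537 years


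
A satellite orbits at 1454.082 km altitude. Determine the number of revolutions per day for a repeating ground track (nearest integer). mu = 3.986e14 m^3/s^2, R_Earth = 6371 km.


r = 7.825082e+06 m
T = 2*pi*sqrt(r^3/mu) = 6888.8157 s = 114.8136 min
revs/day = 1440 / 114.8136 = 12.5421
Rounded: 13 revolutions per day

13 revolutions per day


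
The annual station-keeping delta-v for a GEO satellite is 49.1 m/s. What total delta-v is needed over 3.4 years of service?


dV = rate * years = 49.1 * 3.4
dV = 166.9400 m/s

166.9400 m/s


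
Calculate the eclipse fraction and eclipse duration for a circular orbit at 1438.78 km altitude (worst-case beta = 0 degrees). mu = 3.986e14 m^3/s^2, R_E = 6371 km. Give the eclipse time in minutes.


r = 7809.7800 km
T = 114.4770 min
Eclipse fraction = arcsin(R_E/r)/pi = arcsin(6371.0000/7809.7800)/pi
= arcsin(0.815772)/pi = 0.3036876
Eclipse duration = 0.3036876 * 114.4770 = 34.7652 min

34.7652 minutes


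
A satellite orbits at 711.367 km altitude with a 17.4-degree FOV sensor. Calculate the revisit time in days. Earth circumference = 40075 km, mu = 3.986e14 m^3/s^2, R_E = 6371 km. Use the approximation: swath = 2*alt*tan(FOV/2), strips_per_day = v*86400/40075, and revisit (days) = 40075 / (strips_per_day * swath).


swath = 2*711.367*tan(0.1518436) = 217.7089 km
v = sqrt(mu/r) = 7502.0410 m/s = 7.5020 km/s
strips/day = v*86400/40075 = 7.5020*86400/40075 = 16.1741
coverage/day = strips * swath = 16.1741 * 217.7089 = 3521.2416 km
revisit = 40075 / 3521.2416 = 11.3809 days

11.3809 days


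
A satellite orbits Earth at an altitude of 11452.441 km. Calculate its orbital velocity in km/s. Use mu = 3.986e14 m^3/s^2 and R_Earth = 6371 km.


r = R_E + alt = 6371.0 + 11452.441 = 17823.4410 km = 1.7823441e+07 m
v = sqrt(mu/r) = sqrt(3.986e14 / 1.7823441e+07) = 4729.0387 m/s = 4.7290 km/s

4.7290 km/s


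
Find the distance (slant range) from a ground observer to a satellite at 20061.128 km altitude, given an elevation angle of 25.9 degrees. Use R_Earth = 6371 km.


h = 20061.128 km, el = 25.9 deg
d = -R_E*sin(el) + sqrt((R_E*sin(el))^2 + 2*R_E*h + h^2)
d = -6371.0000*sin(0.4520403) + sqrt((6371.0000*0.4368018)^2 + 2*6371.0000*20061.128 + 20061.128^2)
d = 23020.4705 km

23020.4705 km


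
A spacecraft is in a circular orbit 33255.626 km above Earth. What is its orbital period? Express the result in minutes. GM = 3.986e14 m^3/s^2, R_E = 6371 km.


r = 39626.6260 km = 3.9626626e+07 m
T = 2*pi*sqrt(r^3/mu) = 2*pi*sqrt(6.2224482e+22 / 3.986e14)
T = 78504.0143 s = 1308.4002 min

1308.4002 minutes


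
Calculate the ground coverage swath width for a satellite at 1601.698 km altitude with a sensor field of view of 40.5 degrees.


FOV = 40.5 deg = 0.7068583 rad
swath = 2 * alt * tan(FOV/2) = 2 * 1601.698 * tan(0.3534292)
swath = 2 * 1601.698 * 0.3689195
swath = 1181.7952 km

1181.7952 km


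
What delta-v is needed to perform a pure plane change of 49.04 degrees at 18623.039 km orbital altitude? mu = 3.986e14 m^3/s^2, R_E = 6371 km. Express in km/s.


r = 24994.0390 km = 2.4994039e+07 m
V = sqrt(mu/r) = 3993.4700 m/s
di = 49.04 deg = 0.8559095 rad
dV = 2*V*sin(di/2) = 2*3993.4700*sin(0.4279547)
dV = 3314.6668 m/s = 3.3147 km/s

3.3147 km/s


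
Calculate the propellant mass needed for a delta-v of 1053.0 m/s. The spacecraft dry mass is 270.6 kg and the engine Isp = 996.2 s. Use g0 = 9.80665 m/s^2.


ve = Isp * g0 = 996.2 * 9.80665 = 9769.384730 m/s
mass ratio = exp(dv/ve) = exp(1053.0/9769.384730) = 1.11380903
m_prop = m_dry * (mr - 1) = 270.6 * (1.11380903 - 1)
m_prop = 30.7967 kg

30.7967 kg


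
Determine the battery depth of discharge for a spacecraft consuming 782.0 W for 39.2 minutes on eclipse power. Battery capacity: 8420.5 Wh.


E_used = P * t / 60 = 782.0 * 39.2 / 60 = 510.9067 Wh
DOD = E_used / E_total * 100 = 510.9067 / 8420.5 * 100
DOD = 6.0674 %

6.0674 %


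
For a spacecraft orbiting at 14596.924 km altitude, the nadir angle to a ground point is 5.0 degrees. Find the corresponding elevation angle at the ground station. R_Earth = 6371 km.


r = R_E + alt = 20967.9240 km
Law of sines in the satellite / Earth-center / ground-point triangle:
  sin(nadir)/R_E = sin(90 + el)/r  =>  cos(el) = (r/R_E)*sin(nadir)
cos(el) = (20967.9240 / 6371.0000) * sin(5.0 deg) = 0.2868427
el = arccos(0.2868427) = 73.3310 deg
(Earth-central angle = 90 - nadir - el = 11.6690 deg)

73.3310 degrees


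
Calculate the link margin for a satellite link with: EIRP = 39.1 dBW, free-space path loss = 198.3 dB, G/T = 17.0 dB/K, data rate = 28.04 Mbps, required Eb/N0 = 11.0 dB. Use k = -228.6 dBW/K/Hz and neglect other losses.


C/N0 = EIRP - FSPL + G/T - k = 39.1 - 198.3 + 17.0 - (-228.6)
C/N0 = 86.4000 dB-Hz
R_b = 28.04 Mbps = 2.804e+07 bps -> 10*log10(R_b) = 74.4778 dB-Hz
Eb/N0 = C/N0 - 10*log10(R_b) = 86.4000 - 74.4778 = 11.9222 dB
Margin = Eb/N0 - Eb/N0_req = 11.9222 - 11.0 = 0.9222199 dB (link closes)

0.9222 dB


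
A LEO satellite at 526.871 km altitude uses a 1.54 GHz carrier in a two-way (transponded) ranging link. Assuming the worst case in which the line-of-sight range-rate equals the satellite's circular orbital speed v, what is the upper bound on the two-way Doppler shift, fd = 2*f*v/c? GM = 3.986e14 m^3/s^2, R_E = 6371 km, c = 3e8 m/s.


r = 6.897871e+06 m
v = sqrt(mu/r) = 7601.7068 m/s (worst-case radial velocity)
f = 1.54 GHz = 1.54e+09 Hz
fd = 2*f*v/c = 2*1.54e+09*7601.7068/3.0e+08
fd = 78044.1895 Hz

78044.1895 Hz


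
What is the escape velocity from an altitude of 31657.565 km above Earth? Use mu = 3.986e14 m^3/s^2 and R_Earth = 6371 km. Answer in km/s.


r = 6371.0 + 31657.565 = 38028.5650 km = 3.8028565e+07 m
v_esc = sqrt(2*mu/r) = sqrt(2*3.986e14 / 3.8028565e+07)
v_esc = 4578.5575 m/s = 4.5786 km/s

4.5786 km/s


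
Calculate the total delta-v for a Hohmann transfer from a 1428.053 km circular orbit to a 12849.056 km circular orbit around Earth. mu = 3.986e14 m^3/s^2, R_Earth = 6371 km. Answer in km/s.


r1 = 7799.0530 km = 7.799053e+06 m
r2 = 19220.0560 km = 1.9220056e+07 m
dv1 = sqrt(mu/r1)*(sqrt(2*r2/(r1+r2)) - 1) = 1378.1224 m/s
dv2 = sqrt(mu/r2)*(1 - sqrt(2*r1/(r1+r2))) = 1093.8575 m/s
total dv = |dv1| + |dv2| = 1378.1224 + 1093.8575 = 2471.9799 m/s = 2.4720 km/s

2.4720 km/s


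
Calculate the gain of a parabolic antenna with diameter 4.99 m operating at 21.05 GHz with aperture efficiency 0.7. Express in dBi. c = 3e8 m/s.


lambda = c/f = 3e8 / 2.105e+10 = 0.01425178 m
G = eta*(pi*D/lambda)^2 = 0.7*(pi*4.99/0.01425178)^2
G = 846955.4511 (linear)
G = 10*log10(846955.4511) = 59.2786 dBi

59.2786 dBi


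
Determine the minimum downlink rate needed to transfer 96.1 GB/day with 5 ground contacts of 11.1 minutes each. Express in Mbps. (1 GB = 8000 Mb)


total contact time = 5 * 11.1 * 60 = 3330.0000 s
data = 96.1 GB = 768800.0000 Mb
rate = 768800.0000 / 3330.0000 = 230.8709 Mbps

230.8709 Mbps


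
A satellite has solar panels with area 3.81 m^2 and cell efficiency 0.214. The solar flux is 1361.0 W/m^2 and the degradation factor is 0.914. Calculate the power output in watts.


P = area * eta * S * degradation
P = 3.81 * 0.214 * 1361.0 * 0.914
P = 1014.2455 W

1014.2455 W


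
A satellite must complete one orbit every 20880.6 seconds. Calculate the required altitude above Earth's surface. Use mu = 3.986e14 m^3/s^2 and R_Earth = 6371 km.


T = 20880.6 s
r = (mu*T^2/(4*pi^2))^(1/3) = (3.986e14 * 20880.6^2 / (4*pi^2))^(1/3)
r = 1.6389077e+07 m = 16389.0772 km
alt = r - R_E = 16389.0772 - 6371 = 10018.0772 km

10018.0772 km


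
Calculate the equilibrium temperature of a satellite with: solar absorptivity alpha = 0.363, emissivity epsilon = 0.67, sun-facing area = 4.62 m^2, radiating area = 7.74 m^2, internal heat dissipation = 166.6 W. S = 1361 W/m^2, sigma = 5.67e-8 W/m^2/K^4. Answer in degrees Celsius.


Numerator = alpha*S*A_sun + Q_int = 0.363*1361*4.62 + 166.6 = 2449.0787 W
Denominator = eps*sigma*A_rad = 0.67*5.67e-8*7.74 = 2.9403486e-07 W/K^4
T^4 = 8.3292119e+09 K^4
T = 302.1002 K = 28.9502 C

28.9502 degrees Celsius


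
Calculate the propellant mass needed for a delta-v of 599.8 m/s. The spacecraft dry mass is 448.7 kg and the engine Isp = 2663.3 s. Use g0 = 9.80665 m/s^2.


ve = Isp * g0 = 2663.3 * 9.80665 = 26118.050945 m/s
mass ratio = exp(dv/ve) = exp(599.8/26118.050945) = 1.02323069
m_prop = m_dry * (mr - 1) = 448.7 * (1.02323069 - 1)
m_prop = 10.4236 kg

10.4236 kg


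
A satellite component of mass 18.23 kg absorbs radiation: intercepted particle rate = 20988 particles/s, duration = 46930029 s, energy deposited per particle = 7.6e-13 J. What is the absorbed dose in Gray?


Total energy deposited = rate * time * E_per
  = 20988 * 46930029 * 7.6e-13 = 0.7485753 J
Dose = E_total / mass = 0.7485753 / 18.23
Dose = 0.04106282 Gy

0.0411 Gy


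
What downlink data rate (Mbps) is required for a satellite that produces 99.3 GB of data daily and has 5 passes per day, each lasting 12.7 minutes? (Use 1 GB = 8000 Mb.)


total contact time = 5 * 12.7 * 60 = 3810.0000 s
data = 99.3 GB = 794400.0000 Mb
rate = 794400.0000 / 3810.0000 = 208.5039 Mbps

208.5039 Mbps


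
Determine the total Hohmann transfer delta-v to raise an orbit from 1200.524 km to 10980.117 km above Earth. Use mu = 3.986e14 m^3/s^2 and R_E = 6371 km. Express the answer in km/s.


r1 = 7571.5240 km = 7.571524e+06 m
r2 = 17351.1170 km = 1.7351117e+07 m
dv1 = sqrt(mu/r1)*(sqrt(2*r2/(r1+r2)) - 1) = 1306.0127 m/s
dv2 = sqrt(mu/r2)*(1 - sqrt(2*r1/(r1+r2))) = 1056.9063 m/s
total dv = |dv1| + |dv2| = 1306.0127 + 1056.9063 = 2362.9190 m/s = 2.3629 km/s

2.3629 km/s


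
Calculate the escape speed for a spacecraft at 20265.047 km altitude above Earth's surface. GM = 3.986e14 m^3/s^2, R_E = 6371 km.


r = 6371.0 + 20265.047 = 26636.0470 km = 2.6636047e+07 m
v_esc = sqrt(2*mu/r) = sqrt(2*3.986e14 / 2.6636047e+07)
v_esc = 5470.7738 m/s = 5.4708 km/s

5.4708 km/s


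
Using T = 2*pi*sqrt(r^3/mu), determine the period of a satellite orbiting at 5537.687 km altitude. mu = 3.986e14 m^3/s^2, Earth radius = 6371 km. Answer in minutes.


r = 11908.6870 km = 1.1908687e+07 m
T = 2*pi*sqrt(r^3/mu) = 2*pi*sqrt(1.6888522e+21 / 3.986e14)
T = 12933.2312 s = 215.5539 min

215.5539 minutes


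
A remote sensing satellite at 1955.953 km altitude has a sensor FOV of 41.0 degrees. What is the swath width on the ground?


FOV = 41.0 deg = 0.715585 rad
swath = 2 * alt * tan(FOV/2) = 2 * 1955.953 * tan(0.3577925)
swath = 2 * 1955.953 * 0.3738847
swath = 1462.6017 km

1462.6017 km


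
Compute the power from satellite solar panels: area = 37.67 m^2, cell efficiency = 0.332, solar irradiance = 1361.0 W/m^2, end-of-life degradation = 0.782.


P = area * eta * S * degradation
P = 37.67 * 0.332 * 1361.0 * 0.782
P = 13310.6291 W

13310.6291 W


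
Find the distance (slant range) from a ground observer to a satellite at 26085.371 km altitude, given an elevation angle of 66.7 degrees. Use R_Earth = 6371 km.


h = 26085.371 km, el = 66.7 deg
d = -R_E*sin(el) + sqrt((R_E*sin(el))^2 + 2*R_E*h + h^2)
d = -6371.0000*sin(1.1641) + sqrt((6371.0000*0.9184464)^2 + 2*6371.0000*26085.371 + 26085.371^2)
d = 26506.9698 km

26506.9698 km


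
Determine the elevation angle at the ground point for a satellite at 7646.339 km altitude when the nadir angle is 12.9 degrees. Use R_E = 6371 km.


r = R_E + alt = 14017.3390 km
Law of sines in the satellite / Earth-center / ground-point triangle:
  sin(nadir)/R_E = sin(90 + el)/r  =>  cos(el) = (r/R_E)*sin(nadir)
cos(el) = (14017.3390 / 6371.0000) * sin(12.9 deg) = 0.4911902
el = arccos(0.4911902) = 60.5812 deg
(Earth-central angle = 90 - nadir - el = 16.5188 deg)

60.5812 degrees


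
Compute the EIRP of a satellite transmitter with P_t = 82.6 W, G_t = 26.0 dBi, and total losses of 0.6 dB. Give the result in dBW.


Pt = 82.6 W = 19.1698 dBW
EIRP = Pt_dBW + Gt - losses = 19.1698 + 26.0 - 0.6 = 44.5698 dBW

44.5698 dBW


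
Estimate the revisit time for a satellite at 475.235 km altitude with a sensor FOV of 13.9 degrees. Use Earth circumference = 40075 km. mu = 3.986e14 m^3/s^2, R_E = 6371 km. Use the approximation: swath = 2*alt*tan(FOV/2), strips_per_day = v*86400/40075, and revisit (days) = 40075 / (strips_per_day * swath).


swath = 2*475.235*tan(0.1213004) = 115.8612 km
v = sqrt(mu/r) = 7630.3199 m/s = 7.6303 km/s
strips/day = v*86400/40075 = 7.6303*86400/40075 = 16.4506
coverage/day = strips * swath = 16.4506 * 115.8612 = 1905.9913 km
revisit = 40075 / 1905.9913 = 21.0258 days

21.0258 days


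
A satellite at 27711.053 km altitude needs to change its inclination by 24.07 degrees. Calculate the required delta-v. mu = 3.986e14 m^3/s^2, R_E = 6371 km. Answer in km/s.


r = 34082.0530 km = 3.4082053e+07 m
V = sqrt(mu/r) = 3419.8399 m/s
di = 24.07 deg = 0.4201008 rad
dV = 2*V*sin(di/2) = 2*3419.8399*sin(0.2100504)
dV = 1426.1359 m/s = 1.4261 km/s

1.4261 km/s


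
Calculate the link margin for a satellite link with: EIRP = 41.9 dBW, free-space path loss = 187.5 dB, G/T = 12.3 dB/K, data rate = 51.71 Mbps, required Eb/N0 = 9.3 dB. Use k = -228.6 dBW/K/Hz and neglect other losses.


C/N0 = EIRP - FSPL + G/T - k = 41.9 - 187.5 + 12.3 - (-228.6)
C/N0 = 95.3000 dB-Hz
R_b = 51.71 Mbps = 5.171e+07 bps -> 10*log10(R_b) = 77.1357 dB-Hz
Eb/N0 = C/N0 - 10*log10(R_b) = 95.3000 - 77.1357 = 18.1643 dB
Margin = Eb/N0 - Eb/N0_req = 18.1643 - 9.3 = 8.8643 dB (link closes)

8.8643 dB


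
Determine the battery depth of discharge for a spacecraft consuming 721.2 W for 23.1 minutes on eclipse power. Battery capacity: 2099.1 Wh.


E_used = P * t / 60 = 721.2 * 23.1 / 60 = 277.6620 Wh
DOD = E_used / E_total * 100 = 277.6620 / 2099.1 * 100
DOD = 13.2277 %

13.2277 %


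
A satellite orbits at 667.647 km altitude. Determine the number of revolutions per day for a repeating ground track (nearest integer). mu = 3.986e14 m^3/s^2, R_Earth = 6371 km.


r = 7.038647e+06 m
T = 2*pi*sqrt(r^3/mu) = 5876.8553 s = 97.9476 min
revs/day = 1440 / 97.9476 = 14.7017
Rounded: 15 revolutions per day

15 revolutions per day


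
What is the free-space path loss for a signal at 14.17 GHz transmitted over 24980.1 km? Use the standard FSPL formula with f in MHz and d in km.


f = 14.17 GHz = 14170.0000 MHz
d = 24980.1 km
FSPL = 32.44 + 20*log10(14170.0000) + 20*log10(24980.1)
FSPL = 32.44 + 83.0274 + 87.9519
FSPL = 203.4193 dB

203.4193 dB


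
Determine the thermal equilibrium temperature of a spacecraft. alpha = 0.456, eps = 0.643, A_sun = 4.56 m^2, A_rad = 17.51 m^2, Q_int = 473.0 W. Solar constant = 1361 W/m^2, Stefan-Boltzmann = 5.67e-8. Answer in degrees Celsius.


Numerator = alpha*S*A_sun + Q_int = 0.456*1361*4.56 + 473.0 = 3303.0090 W
Denominator = eps*sigma*A_rad = 0.643*5.67e-8*17.51 = 6.3838133e-07 W/K^4
T^4 = 5.1740375e+09 K^4
T = 268.1991 K = -4.9509 C

-4.9509 degrees Celsius


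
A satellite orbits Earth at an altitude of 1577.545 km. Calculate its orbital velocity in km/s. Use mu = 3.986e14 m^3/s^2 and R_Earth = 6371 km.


r = R_E + alt = 6371.0 + 1577.545 = 7948.5450 km = 7.948545e+06 m
v = sqrt(mu/r) = sqrt(3.986e14 / 7.948545e+06) = 7081.4930 m/s = 7.0815 km/s

7.0815 km/s
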